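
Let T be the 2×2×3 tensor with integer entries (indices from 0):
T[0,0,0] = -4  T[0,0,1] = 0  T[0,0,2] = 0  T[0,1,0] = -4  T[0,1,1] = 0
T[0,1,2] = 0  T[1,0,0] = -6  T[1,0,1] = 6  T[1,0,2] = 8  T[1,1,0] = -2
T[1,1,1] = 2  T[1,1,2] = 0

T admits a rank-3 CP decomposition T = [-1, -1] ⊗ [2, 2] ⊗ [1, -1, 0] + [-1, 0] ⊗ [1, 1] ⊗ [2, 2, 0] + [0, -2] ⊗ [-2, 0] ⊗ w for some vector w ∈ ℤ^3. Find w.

w = [-1, 1, 2]

Subtract the known terms from T to get the rank-1 residual R = [0, -2] ⊗ [-2, 0] ⊗ w, so R[i,j,k] = a[i]·b[j]·w[k]. Pick indices with nonzero a[1]·b[0] = (-2)·(-2) = 4. Only the fibre through (1,0,·) is needed: R[1,0,:] = T[1,0,:] − Σₗ aₗ[1]bₗ[0]cₗ = [-6, 6, 8] − (-1)·(2)·[1, -1, 0] − (0)·(1)·[2, 2, 0] = [-4, 4, 8]. Then w[k] = R[1,0,k] / 4 for each k, giving w = [-4, 4, 8] / 4 = [-1, 1, 2].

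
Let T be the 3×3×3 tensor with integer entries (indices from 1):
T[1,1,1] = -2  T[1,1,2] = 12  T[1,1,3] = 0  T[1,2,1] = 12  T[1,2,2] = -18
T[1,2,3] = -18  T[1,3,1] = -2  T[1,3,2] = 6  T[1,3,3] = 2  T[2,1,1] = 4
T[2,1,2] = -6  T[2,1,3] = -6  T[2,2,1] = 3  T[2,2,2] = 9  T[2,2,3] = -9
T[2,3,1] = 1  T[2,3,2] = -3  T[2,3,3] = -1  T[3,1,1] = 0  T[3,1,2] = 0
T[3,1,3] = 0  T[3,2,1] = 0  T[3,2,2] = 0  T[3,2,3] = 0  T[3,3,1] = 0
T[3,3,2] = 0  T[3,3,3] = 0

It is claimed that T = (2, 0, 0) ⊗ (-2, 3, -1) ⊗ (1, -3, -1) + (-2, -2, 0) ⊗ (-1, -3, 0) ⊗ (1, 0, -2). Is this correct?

No

Reconstruct entry (2,1,1) from the claimed factors: Σₗ aₗ[2]bₗ[1]cₗ[1] = (0)·(-2)·(1) + (-2)·(-1)·(1) = 2, but T[2,1,1] = 4. The claim is false.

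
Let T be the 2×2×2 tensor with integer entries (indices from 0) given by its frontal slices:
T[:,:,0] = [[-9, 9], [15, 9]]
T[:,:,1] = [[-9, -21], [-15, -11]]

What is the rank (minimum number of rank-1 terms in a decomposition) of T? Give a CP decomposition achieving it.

Lower bound: in the mode-1 unfolding of T (rows indexed by i, columns by (j,k)) the 2×2 minor on rows i ∈ {0, 1}, columns (j,k) ∈ {(0,0), (0,1)} is det [[-9, -9], [15, -15]] = 270 ≠ 0, so that unfolding has rank ≥ 2 and hence rank(T) ≥ 2 (CP rank is at least every unfolding rank, though it can be larger).
Upper bound: with S_k = T[:,:,k], the two rank-1 terms a₁b₁ᵀ, a₂b₂ᵀ are the rank-1 members of the pencil x·S₀ + y·S₁.
det(x·S₀ + y·S₁) is −216·x² + 468·xy − 216·y² = (-36)·(2·x − 3·y)(3·x − 2·y), vanishing at (x:y) = (3:2) and (2:3).
M₁ = 3·S₀ + 2·S₁ = [[-45, -15], [15, 5]] = (-5)·[3, -1][3, 1]ᵀ and M₂ = 2·S₀ + 3·S₁ = [[-45, -45], [-15, -15]] = (-15)·[3, 1][1, 1]ᵀ, so take a₁ = [3, -1], b₁ = [3, 1], a₂ = [3, 1], b₂ = [1, 1].
Each slice is an integer combination of E₁ = a₁b₁ᵀ and E₂ = a₂b₂ᵀ: S₀ = −3·E₁ + 6·E₂, S₁ = 2·E₁ − 9·E₂; reading off coefficients, c₁ = [-3, 2] and c₂ = [6, -9].
Hence T = [3, -1] ∘ [3, 1] ∘ [-3, 2] + [3, 1] ∘ [1, 1] ∘ [6, -9], so rank(T) ≤ 2.
These bounds meet, so rank(T) = 2.

rank(T) = 2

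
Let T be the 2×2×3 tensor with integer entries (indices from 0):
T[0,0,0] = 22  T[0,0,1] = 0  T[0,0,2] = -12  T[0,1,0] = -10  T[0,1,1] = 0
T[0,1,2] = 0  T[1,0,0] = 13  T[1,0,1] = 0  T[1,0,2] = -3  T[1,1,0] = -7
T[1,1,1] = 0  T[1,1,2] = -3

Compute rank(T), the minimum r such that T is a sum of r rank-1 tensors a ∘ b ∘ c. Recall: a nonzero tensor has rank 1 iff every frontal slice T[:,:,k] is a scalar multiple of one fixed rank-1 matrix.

2

Lower bound: the mode-3 unfolding of T (rows indexed by k, columns by (i,j) = (0,0), (0,1), (1,0), (1,1)) is [[22, -10, 13, -7], [0, 0, 0, 0], [-12, 0, -3, -3]].
There the 2×2 minor on rows k ∈ {0, 2}, columns (i,j) ∈ {(0,0), (0,1)} is det [[22, -10], [-12, 0]] = -120 ≠ 0, so this unfolding has rank ≥ 2; CP rank is at least every unfolding rank, so rank(T) ≥ 2. (Unfolding ranks only ever bound the CP rank from below — rank(T) can be strictly larger than all of them — so the matching upper bound has to come from an explicit 2-term decomposition.)
Upper bound — finding two terms. Write S_k = T[:,:,k] for the frontal slices: S₀ = [[22, -10], [13, -7]], S₁ = [[0, 0], [0, 0]], S₂ = [[-12, 0], [-3, -3]].
If T = a₁ ∘ b₁ ∘ c₁ + a₂ ∘ b₂ ∘ c₂ then each S_k = c₁[k]·a₁b₁ᵀ + c₂[k]·a₂b₂ᵀ. S₀ and S₂ are linearly independent, so a₁b₁ᵀ and a₂b₂ᵀ must span the same plane of matrices: they are the rank-1 matrices of the form x·S₀ + y·S₂.
det(x·S₀ + y·S₂) is −24·x² − 12·xy + 36·y² = (-12)·(2·x + 3·y)(x − y), vanishing at (x:y) = (3:-2) and (1:1).
M₁ = 3·S₀ − 2·S₂ = [[90, -30], [45, -15]] = 15·[2, 1][3, -1]ᵀ and M₂ = S₀ + S₂ = [[10, -10], [10, -10]] = 10·[1, 1][1, -1]ᵀ, so take a₁ = [2, 1], b₁ = [3, -1], a₂ = [1, 1], b₂ = [1, -1].
Each slice is an integer combination of E₁ = a₁b₁ᵀ and E₂ = a₂b₂ᵀ: S₀ = 3·E₁ + 4·E₂, S₁ = 0, S₂ = −3·E₁ + 6·E₂; reading off coefficients, c₁ = [3, 0, -3] and c₂ = [4, 0, 6].
Hence T = [2, 1] ∘ [3, -1] ∘ [3, 0, -3] + [1, 1] ∘ [1, -1] ∘ [4, 0, 6], so rank(T) ≤ 2.
These bounds meet, so rank(T) = 2.
Check entry T[0,1,0] = -10: (2)·(-1)·(3) + (1)·(-1)·(4) = -10.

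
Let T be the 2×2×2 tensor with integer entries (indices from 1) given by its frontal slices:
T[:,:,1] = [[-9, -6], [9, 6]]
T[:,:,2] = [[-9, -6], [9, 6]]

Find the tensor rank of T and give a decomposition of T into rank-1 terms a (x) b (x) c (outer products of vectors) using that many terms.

Lower bound: T ≠ 0 (e.g. T[1,1,1] = -9), so rank(T) ≥ 1.
Upper bound: if T = a (x) b (x) c then every fibre of T is a multiple of the corresponding factor, so read the factors off the fibres through the nonzero entry T[1,1,1] = -9.
The mode-1 fibre T[:,1,1] = [-9, 9] gives a = [1, -1] (primitive direction); the mode-2 fibre T[1,:,1] = [-9, -6] gives b = [3, 2]; then c[k] = T[1,1,k] / (a[1]·b[1]) = [-9, -9] / 3 = [-3, -3].
Expanding [1, -1] (x) [3, 2] (x) [-3, -3] reproduces all 8 entries of T, so T = [1, -1] (x) [3, 2] (x) [-3, -3] and rank(T) ≤ 1.
These bounds meet, so rank(T) = 1.
Check entry T[1,1,2] = -9: (1)·(3)·(-3) = -9.

rank(T) = 1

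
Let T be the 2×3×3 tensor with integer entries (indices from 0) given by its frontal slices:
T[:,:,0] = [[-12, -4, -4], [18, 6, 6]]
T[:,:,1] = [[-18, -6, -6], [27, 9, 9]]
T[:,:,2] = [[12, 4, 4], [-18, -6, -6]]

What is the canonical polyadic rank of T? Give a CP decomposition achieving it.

Lower bound: T ≠ 0 (e.g. T[0,0,0] = -12), so rank(T) ≥ 1.
Upper bound: if T = a ⊗ b ⊗ c then every fibre of T is a multiple of the corresponding factor, so read the factors off the fibres through the nonzero entry T[0,0,0] = -12.
The mode-1 fibre T[:,0,0] = [-12, 18] gives a = (2, -3) (primitive direction); the mode-2 fibre T[0,:,0] = [-12, -4, -4] gives b = (3, 1, 1); then c[k] = T[0,0,k] / (a[0]·b[0]) = [-12, -18, 12] / 6 = (-2, -3, 2).
Expanding (2, -3) ⊗ (3, 1, 1) ⊗ (-2, -3, 2) reproduces all 18 entries of T, so T = (2, -3) ⊗ (3, 1, 1) ⊗ (-2, -3, 2) and rank(T) ≤ 1.
These bounds meet, so rank(T) = 1.

rank(T) = 1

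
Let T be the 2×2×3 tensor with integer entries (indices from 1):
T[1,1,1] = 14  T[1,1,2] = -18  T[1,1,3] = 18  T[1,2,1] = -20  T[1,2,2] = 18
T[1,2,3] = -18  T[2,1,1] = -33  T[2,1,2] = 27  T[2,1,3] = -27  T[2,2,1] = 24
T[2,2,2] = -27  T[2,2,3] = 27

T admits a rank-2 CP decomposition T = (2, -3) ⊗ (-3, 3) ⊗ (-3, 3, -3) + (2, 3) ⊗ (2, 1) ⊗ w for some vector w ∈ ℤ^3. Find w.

w = (-1, 0, 0)

Subtract the known terms from T to get the rank-1 residual R = (2, 3) ⊗ (2, 1) ⊗ w, so R[i,j,k] = a[i]·b[j]·w[k]. Pick indices with nonzero a[1]·b[1] = (2)·(2) = 4. Only the fibre through (1,1,·) is needed: R[1,1,:] = T[1,1,:] − Σₗ aₗ[1]bₗ[1]cₗ = [14, -18, 18] − (2)·(-3)·(-3, 3, -3) = [-4, 0, 0]. Then w[k] = R[1,1,k] / 4 for each k, giving w = [-4, 0, 0] / 4 = (-1, 0, 0).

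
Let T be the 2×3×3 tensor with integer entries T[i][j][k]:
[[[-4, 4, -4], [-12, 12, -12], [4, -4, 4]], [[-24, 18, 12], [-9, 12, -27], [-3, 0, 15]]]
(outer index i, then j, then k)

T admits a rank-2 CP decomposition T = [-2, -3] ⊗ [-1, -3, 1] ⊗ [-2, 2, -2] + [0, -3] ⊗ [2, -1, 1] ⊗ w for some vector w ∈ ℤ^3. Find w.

w = [3, -2, -3]

Subtract the known terms from T to get the rank-1 residual R = [0, -3] ⊗ [2, -1, 1] ⊗ w, so R[i,j,k] = a[i]·b[j]·w[k]. Pick indices with nonzero a[1]·b[0] = (-3)·(2) = -6. Only the fibre through (1,0,·) is needed: R[1,0,:] = T[1,0,:] − Σₗ aₗ[1]bₗ[0]cₗ = [-24, 18, 12] − (-3)·(-1)·[-2, 2, -2] = [-18, 12, 18]. Then w[k] = R[1,0,k] / -6 for each k, giving w = [-18, 12, 18] / -6 = [3, -2, -3].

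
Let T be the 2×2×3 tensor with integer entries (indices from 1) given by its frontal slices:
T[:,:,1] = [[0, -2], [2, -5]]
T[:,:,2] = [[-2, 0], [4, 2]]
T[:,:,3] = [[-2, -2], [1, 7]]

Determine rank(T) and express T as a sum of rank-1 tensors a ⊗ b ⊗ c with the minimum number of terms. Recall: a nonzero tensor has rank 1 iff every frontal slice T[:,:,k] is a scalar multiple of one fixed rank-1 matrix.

rank(T) = 3

Lower bound: the mode-3 unfolding of T (rows indexed by k, columns by (i,j) = (1,1), (1,2), (2,1), (2,2)) is [[0, -2, 2, -5], [-2, 0, 4, 2], [-2, -2, 1, 7]].
There the 3×3 minor on rows k ∈ {1, 2, 3}, columns (i,j) ∈ {(1,1), (1,2), (2,1)} is det [[0, -2, 2], [-2, 0, 4], [-2, -2, 1]] = 20 ≠ 0, so this unfolding has rank ≥ 3; CP rank is at least every unfolding rank, so rank(T) ≥ 3. (This is only a lower bound: in general the CP rank may exceed every unfolding rank, so we still need to exhibit 3 rank-1 terms summing to T.)
Upper bound: T is a sum of 3 rank-1 terms, T = [0, 1] ⊗ [1, -2] ⊗ [2, 2, -1] + [1, -1] ⊗ [1, 2] ⊗ [0, -2, -2] + [2, 1] ⊗ [0, 1] ⊗ [-1, 2, 1] (one valid choice — decompositions are not unique — normalised so each a, b is primitive with positive first nonzero entry; check it by expanding all entries), so rank(T) ≤ 3.
These bounds meet, so rank(T) = 3.
Check entry T[2,1,1] = 2: (1)·(1)·(2) + (-1)·(1)·(0) + (1)·(0)·(-1) = 2.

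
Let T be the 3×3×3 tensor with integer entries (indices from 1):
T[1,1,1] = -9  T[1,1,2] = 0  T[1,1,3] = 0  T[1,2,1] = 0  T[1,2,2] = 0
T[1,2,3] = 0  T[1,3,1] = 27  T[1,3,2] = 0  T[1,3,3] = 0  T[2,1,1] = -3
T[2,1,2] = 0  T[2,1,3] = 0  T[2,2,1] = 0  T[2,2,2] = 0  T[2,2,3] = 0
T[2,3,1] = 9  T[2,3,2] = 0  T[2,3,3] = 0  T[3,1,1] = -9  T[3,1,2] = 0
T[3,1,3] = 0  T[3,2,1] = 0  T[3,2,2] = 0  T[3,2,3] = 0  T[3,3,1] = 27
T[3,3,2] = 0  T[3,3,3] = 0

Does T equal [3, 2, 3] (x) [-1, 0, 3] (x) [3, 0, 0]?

Reconstruct entry (2,1,1) from the claimed factors: Σₗ aₗ[2]bₗ[1]cₗ[1] = (2)·(-1)·(3) = -6, but T[2,1,1] = -3. The claim is false.

No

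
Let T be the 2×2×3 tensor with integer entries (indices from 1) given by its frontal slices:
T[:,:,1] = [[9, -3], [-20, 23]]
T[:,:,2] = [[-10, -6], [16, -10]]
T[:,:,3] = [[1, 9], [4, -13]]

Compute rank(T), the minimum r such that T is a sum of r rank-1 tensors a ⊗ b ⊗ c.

2

Lower bound: the mode-3 unfolding of T (rows indexed by k, columns by (i,j) = (1,1), (1,2), (2,1), (2,2)) is [[9, -3, -20, 23], [-10, -6, 16, -10], [1, 9, 4, -13]].
There the 2×2 minor on rows k ∈ {1, 2}, columns (i,j) ∈ {(1,1), (1,2)} is det [[9, -3], [-10, -6]] = -84 ≠ 0, so this unfolding has rank ≥ 2; CP rank is at least every unfolding rank, so rank(T) ≥ 2. (Unfolding ranks only ever bound the CP rank from below — rank(T) can be strictly larger than all of them — so the matching upper bound has to come from an explicit 2-term decomposition.)
Upper bound — finding two terms. Write S_k = T[:,:,k] for the frontal slices: S₁ = [[9, -3], [-20, 23]], S₂ = [[-10, -6], [16, -10]], S₃ = [[1, 9], [4, -13]].
If T = a₁ ⊗ b₁ ⊗ c₁ + a₂ ⊗ b₂ ⊗ c₂ then each S_k = c₁[k]·a₁b₁ᵀ + c₂[k]·a₂b₂ᵀ. S₁ and S₂ are linearly independent, so a₁b₁ᵀ and a₂b₂ᵀ must span the same plane of matrices: they are the rank-1 matrices of the form x·S₁ + y·S₂.
det(x·S₁ + y·S₂) is 147·x² − 392·xy + 196·y² = 49·(3·x − 2·y)(x − 2·y), vanishing at (x:y) = (2:3) and (2:1).
M₁ = 2·S₁ + 3·S₂ = [[-12, -24], [8, 16]] = (-4)·[3, -2][1, 2]ᵀ and M₂ = 2·S₁ + S₂ = [[8, -12], [-24, 36]] = 4·[1, -3][2, -3]ᵀ, so take a₁ = [3, -2], b₁ = [1, 2], a₂ = [1, -3], b₂ = [2, -3].
Each slice is an integer combination of E₁ = a₁b₁ᵀ and E₂ = a₂b₂ᵀ: S₁ = E₁ + 3·E₂, S₂ = −2·E₁ − 2·E₂, S₃ = E₁ − E₂; reading off coefficients, c₁ = [1, -2, 1] and c₂ = [3, -2, -1].
Hence T = [3, -2] ⊗ [1, 2] ⊗ [1, -2, 1] + [1, -3] ⊗ [2, -3] ⊗ [3, -2, -1], so rank(T) ≤ 2.
These bounds meet, so rank(T) = 2.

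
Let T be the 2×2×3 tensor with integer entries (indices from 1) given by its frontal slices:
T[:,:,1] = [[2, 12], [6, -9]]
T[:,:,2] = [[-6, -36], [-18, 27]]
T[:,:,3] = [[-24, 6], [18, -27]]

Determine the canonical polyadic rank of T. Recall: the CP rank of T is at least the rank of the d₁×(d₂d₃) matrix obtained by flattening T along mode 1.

2

Lower bound: in the mode-1 unfolding of T (rows indexed by i, columns by (j,k)) the 2×2 minor on rows i ∈ {1, 2}, columns (j,k) ∈ {(1,1), (1,3)} is det [[2, -24], [6, 18]] = 180 ≠ 0, so that unfolding has rank ≥ 2 and hence rank(T) ≥ 2 (CP rank is at least every unfolding rank, though it can be larger).
Upper bound: with S_k = T[:,:,k], the two rank-1 terms a₁b₁ᵀ, a₂b₂ᵀ are the rank-1 members of the pencil x·S₁ + y·S₃.
det(x·S₁ + y·S₃) is −90·x² − 90·xy + 540·y² = (-90)·(x + 3·y)(x − 2·y), vanishing at (x:y) = (3:-1) and (2:1).
M₁ = 3·S₁ − S₃ = [[30, 30], [0, 0]] = 30·[1, 0][1, 1]ᵀ and M₂ = 2·S₁ + S₃ = [[-20, 30], [30, -45]] = (-5)·[2, -3][2, -3]ᵀ, so take a₁ = [1, 0], b₁ = [1, 1], a₂ = [2, -3], b₂ = [2, -3].
Each slice is an integer combination of E₁ = a₁b₁ᵀ and E₂ = a₂b₂ᵀ: S₁ = 6·E₁ − E₂, S₂ = −18·E₁ + 3·E₂, S₃ = −12·E₁ − 3·E₂; reading off coefficients, c₁ = [6, -18, -12] and c₂ = [-1, 3, -3].
Hence T = [1, 0] ⊗ [1, 1] ⊗ [6, -18, -12] + [2, -3] ⊗ [2, -3] ⊗ [-1, 3, -3], so rank(T) ≤ 2.
These bounds meet, so rank(T) = 2.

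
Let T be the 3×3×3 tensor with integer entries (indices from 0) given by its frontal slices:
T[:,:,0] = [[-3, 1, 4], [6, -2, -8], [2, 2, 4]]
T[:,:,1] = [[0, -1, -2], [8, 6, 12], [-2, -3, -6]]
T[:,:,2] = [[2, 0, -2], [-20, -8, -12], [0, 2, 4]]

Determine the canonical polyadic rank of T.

3

Lower bound: the mode-1 unfolding of T (rows indexed by i, columns by (j,k) = (0,0), (0,1), (0,2), (1,0), (1,1), (1,2), (2,0), (2,1), (2,2)) is [[-3, 0, 2, 1, -1, 0, 4, -2, -2], [6, 8, -20, -2, 6, -8, -8, 12, -12], [2, -2, 0, 2, -3, 2, 4, -6, 4]].
There the 3×3 minor on rows i ∈ {0, 1, 2}, columns (j,k) ∈ {(0,0), (0,1), (0,2)} is det [[-3, 0, 2], [6, 8, -20], [2, -2, 0]] = 64 ≠ 0, so this unfolding has rank ≥ 3; CP rank is at least every unfolding rank, so rank(T) ≥ 3. (This is only a lower bound: in general the CP rank may exceed every unfolding rank, so we still need to exhibit 3 rank-1 terms summing to T.)
Upper bound: T is a sum of 3 rank-1 terms, T = [1, -2, 0] ⊗ [2, 0, -1] ⊗ [-2, 0, 2] + [1, -2, 2] ⊗ [1, 1, 2] ⊗ [1, -2, 2] + [1, 2, 1] ⊗ [2, 1, 2] ⊗ [0, 1, -2] (written with every a and b primitive with positive leading entry and the scale carried by c; CP decompositions are not unique, and this one is verified by expanding entrywise), so rank(T) ≤ 3.
These bounds meet, so rank(T) = 3.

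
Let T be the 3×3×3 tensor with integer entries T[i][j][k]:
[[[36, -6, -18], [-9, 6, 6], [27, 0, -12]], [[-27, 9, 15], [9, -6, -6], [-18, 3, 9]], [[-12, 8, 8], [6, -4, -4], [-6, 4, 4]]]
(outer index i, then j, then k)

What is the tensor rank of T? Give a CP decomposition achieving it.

Lower bound: the mode-3 unfolding of T (rows indexed by k, columns by (i,j) = (0,0), (0,1), (0,2), (1,0), (1,1), (1,2), (2,0), (2,1), (2,2)) is [[36, -9, 27, -27, 9, -18, -12, 6, -6], [-6, 6, 0, 9, -6, 3, 8, -4, 4], [-18, 6, -12, 15, -6, 9, 8, -4, 4]].
There the 2×2 minor on rows k ∈ {0, 1}, columns (i,j) ∈ {(0,0), (0,1)} is det [[36, -9], [-6, 6]] = 162 ≠ 0, so this unfolding has rank ≥ 2; CP rank is at least every unfolding rank, so rank(T) ≥ 2. (Unfolding ranks only ever bound the CP rank from below — rank(T) can be strictly larger than all of them — so the matching upper bound has to come from an explicit 2-term decomposition.)
Upper bound — finding two terms. Write S_k = T[:,:,k] for the frontal slices: S₀ = [[36, -9, 27], [-27, 9, -18], [-12, 6, -6]], S₁ = [[-6, 6, 0], [9, -6, 3], [8, -4, 4]], S₂ = [[-18, 6, -12], [15, -6, 9], [8, -4, 4]].
If T = a₁ ⊗ b₁ ⊗ c₁ + a₂ ⊗ b₂ ⊗ c₂ then each S_k = c₁[k]·a₁b₁ᵀ + c₂[k]·a₂b₂ᵀ. S₀ and S₁ are linearly independent, so a₁b₁ᵀ and a₂b₂ᵀ must span the same plane of matrices: they are the rank-1 matrices of the form x·S₀ + y·S₁.
The 2×2 minor of x·S₀ + y·S₁ on rows {0,1}, columns {0,1} is 81·x² − 27·xy − 18·y² = 9·(3·x − 2·y)(3·x + y), vanishing at (x:y) = (2:3) and (1:-3).
M₁ = 2·S₀ + 3·S₁ = [[54, 0, 54], [-27, 0, -27], [0, 0, 0]] = 27·[2, -1, 0][1, 0, 1]ᵀ and M₂ = S₀ − 3·S₁ = [[54, -27, 27], [-54, 27, -27], [-36, 18, -18]] = 9·[3, -3, -2][2, -1, 1]ᵀ, so take a₁ = [2, -1, 0], b₁ = [1, 0, 1], a₂ = [3, -3, -2], b₂ = [2, -1, 1].
Each slice is an integer combination of E₁ = a₁b₁ᵀ and E₂ = a₂b₂ᵀ: S₀ = 9·E₁ + 3·E₂, S₁ = 3·E₁ − 2·E₂, S₂ = −3·E₁ − 2·E₂; reading off coefficients, c₁ = [9, 3, -3] and c₂ = [3, -2, -2].
Hence T = [2, -1, 0] ⊗ [1, 0, 1] ⊗ [9, 3, -3] + [3, -3, -2] ⊗ [2, -1, 1] ⊗ [3, -2, -2], so rank(T) ≤ 2.
These bounds meet, so rank(T) = 2.

rank(T) = 2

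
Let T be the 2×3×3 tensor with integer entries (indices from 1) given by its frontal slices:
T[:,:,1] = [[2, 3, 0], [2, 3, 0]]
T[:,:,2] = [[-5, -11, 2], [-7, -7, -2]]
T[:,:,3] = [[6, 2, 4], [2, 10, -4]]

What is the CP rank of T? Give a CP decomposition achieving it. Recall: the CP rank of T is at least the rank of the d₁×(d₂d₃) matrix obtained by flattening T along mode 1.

rank(T) = 2

Lower bound: the mode-2 unfolding of T (rows indexed by j, columns by (i,k) = (1,1), (1,2), (1,3), (2,1), (2,2), (2,3)) is [[2, -5, 6, 2, -7, 2], [3, -11, 2, 3, -7, 10], [0, 2, 4, 0, -2, -4]].
There the 2×2 minor on rows j ∈ {1, 2}, columns (i,k) ∈ {(1,1), (1,2)} is det [[2, -5], [3, -11]] = -7 ≠ 0, so this unfolding has rank ≥ 2; CP rank is at least every unfolding rank, so rank(T) ≥ 2. (Flattening ranks never certify an upper bound on CP rank; for that we must actually write T with 2 rank-1 terms.)
Upper bound — finding two terms. Write S_k = T[:,:,k] for the frontal slices: S₁ = [[2, 3, 0], [2, 3, 0]], S₂ = [[-5, -11, 2], [-7, -7, -2]], S₃ = [[6, 2, 4], [2, 10, -4]].
If T = a₁ ⊗ b₁ ⊗ c₁ + a₂ ⊗ b₂ ⊗ c₂ then each S_k = c₁[k]·a₁b₁ᵀ + c₂[k]·a₂b₂ᵀ. S₁ and S₂ are linearly independent, so a₁b₁ᵀ and a₂b₂ᵀ must span the same plane of matrices: they are the rank-1 matrices of the form x·S₁ + y·S₂.
The 2×2 minor of x·S₁ + y·S₂ on rows {1,2}, columns {1,2} is 14·xy − 42·y² = 14·(x − 3·y)(y), vanishing at (x:y) = (3:1) and (1:0).
M₁ = 3·S₁ + S₂ = [[1, -2, 2], [-1, 2, -2]] = (1, -1)(1, -2, 2)ᵀ and M₂ = S₁ = [[2, 3, 0], [2, 3, 0]] = (1, 1)(2, 3, 0)ᵀ, so take a₁ = (1, -1), b₁ = (1, -2, 2), a₂ = (1, 1), b₂ = (2, 3, 0).
Each slice is an integer combination of E₁ = a₁b₁ᵀ and E₂ = a₂b₂ᵀ: S₁ = E₂, S₂ = E₁ − 3·E₂, S₃ = 2·E₁ + 2·E₂; reading off coefficients, c₁ = (0, 1, 2) and c₂ = (1, -3, 2).
Hence T = (1, -1) ⊗ (1, -2, 2) ⊗ (0, 1, 2) + (1, 1) ⊗ (2, 3, 0) ⊗ (1, -3, 2), so rank(T) ≤ 2.
These bounds meet, so rank(T) = 2.
Check entry T[1,2,1] = 3: (1)·(-2)·(0) + (1)·(3)·(1) = 3.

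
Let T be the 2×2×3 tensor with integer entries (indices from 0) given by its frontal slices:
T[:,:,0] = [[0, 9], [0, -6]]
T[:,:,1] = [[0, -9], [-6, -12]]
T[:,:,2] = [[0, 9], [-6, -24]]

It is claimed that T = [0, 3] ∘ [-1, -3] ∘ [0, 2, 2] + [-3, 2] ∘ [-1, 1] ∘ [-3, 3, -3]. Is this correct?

Reconstruct entry (0,0,0) from the claimed factors: Σₗ aₗ[0]bₗ[0]cₗ[0] = (0)·(-1)·(0) + (-3)·(-1)·(-3) = -9, but T[0,0,0] = 0. The claim is false.

No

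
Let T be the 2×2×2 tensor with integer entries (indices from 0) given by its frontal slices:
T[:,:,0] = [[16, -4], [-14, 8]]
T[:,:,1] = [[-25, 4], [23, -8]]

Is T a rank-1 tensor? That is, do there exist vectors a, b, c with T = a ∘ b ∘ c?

The mode-2 unfolding of T (rows indexed by j, columns by (i,k) = (0,0), (0,1), (1,0), (1,1)) is [[16, -25, -14, 23], [-4, 4, 8, -8]].
There the 2×2 minor on rows j ∈ {0, 1}, columns (i,k) ∈ {(0,0), (0,1)} is det [[16, -25], [-4, 4]] = -36 ≠ 0, so this unfolding has rank ≥ 2; CP rank is at least every unfolding rank, so rank(T) ≥ 2.
In particular rank(T) ≥ 2 > 1, so T is not rank-1.

No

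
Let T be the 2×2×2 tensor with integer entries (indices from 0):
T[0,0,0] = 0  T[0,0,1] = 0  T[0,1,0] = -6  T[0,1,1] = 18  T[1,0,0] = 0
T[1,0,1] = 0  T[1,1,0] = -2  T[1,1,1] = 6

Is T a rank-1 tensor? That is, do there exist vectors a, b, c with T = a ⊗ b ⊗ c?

If T = a ⊗ b ⊗ c then every fibre of T is a multiple of the corresponding factor, so read the factors off the fibres through the nonzero entry T[0,1,0] = -6.
The mode-1 fibre T[:,1,0] = [-6, -2] gives a = [3, 1] (primitive direction); the mode-2 fibre T[0,:,0] = [0, -6] gives b = [0, 1]; then c[k] = T[0,1,k] / (a[0]·b[1]) = [-6, 18] / 3 = [-2, 6].
Expanding [3, 1] ⊗ [0, 1] ⊗ [-2, 6] reproduces all 8 entries of T, so T = [3, 1] ⊗ [0, 1] ⊗ [-2, 6] and rank(T) ≤ 1.
Equivalently every frontal slice T[:,:,k] is c[k] times the rank-1 matrix [3, 1] ⊗ [0, 1]. So T has rank 1 (it is nonzero).

Yes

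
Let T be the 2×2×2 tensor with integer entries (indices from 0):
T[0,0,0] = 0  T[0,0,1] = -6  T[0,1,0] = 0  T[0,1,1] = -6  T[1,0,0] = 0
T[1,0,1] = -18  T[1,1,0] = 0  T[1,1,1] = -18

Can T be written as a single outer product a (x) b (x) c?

If T = a (x) b (x) c then every fibre of T is a multiple of the corresponding factor, so read the factors off the fibres through the nonzero entry T[0,0,1] = -6.
The mode-1 fibre T[:,0,1] = [-6, -18] gives a = [1, 3] (primitive direction); the mode-2 fibre T[0,:,1] = [-6, -6] gives b = [1, 1]; then c[k] = T[0,0,k] / (a[0]·b[0]) = [0, -6] / 1 = [0, -6].
Expanding [1, 3] (x) [1, 1] (x) [0, -6] reproduces all 8 entries of T, so T = [1, 3] (x) [1, 1] (x) [0, -6] and rank(T) ≤ 1.
Equivalently every frontal slice T[:,:,k] is c[k] times the rank-1 matrix [1, 3] (x) [1, 1]. So T has rank 1 (it is nonzero).

Yes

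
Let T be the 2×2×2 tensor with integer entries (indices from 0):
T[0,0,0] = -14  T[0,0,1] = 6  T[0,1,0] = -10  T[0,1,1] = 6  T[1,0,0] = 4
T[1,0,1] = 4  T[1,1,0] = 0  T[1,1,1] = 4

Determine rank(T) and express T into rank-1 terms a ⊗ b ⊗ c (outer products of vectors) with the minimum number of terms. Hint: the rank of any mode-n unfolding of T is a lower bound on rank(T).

Lower bound: the mode-2 unfolding of T (rows indexed by j, columns by (i,k) = (0,0), (0,1), (1,0), (1,1)) is [[-14, 6, 4, 4], [-10, 6, 0, 4]].
There the 2×2 minor on rows j ∈ {0, 1}, columns (i,k) ∈ {(0,0), (0,1)} is det [[-14, 6], [-10, 6]] = -24 ≠ 0, so this unfolding has rank ≥ 2; CP rank is at least every unfolding rank, so rank(T) ≥ 2. (This is only a lower bound: in general the CP rank may exceed every unfolding rank, so we still need to exhibit 2 rank-1 terms summing to T.)
Upper bound — finding two terms. Write S_k = T[:,:,k] for the frontal slices: S₀ = [[-14, -10], [4, 0]], S₁ = [[6, 6], [4, 4]].
If T = a₁ ⊗ b₁ ⊗ c₁ + a₂ ⊗ b₂ ⊗ c₂ then each S_k = c₁[k]·a₁b₁ᵀ + c₂[k]·a₂b₂ᵀ. S₀ and S₁ are linearly independent, so a₁b₁ᵀ and a₂b₂ᵀ must span the same plane of matrices: they are the rank-1 matrices of the form x·S₀ + y·S₁.
det(x·S₀ + y·S₁) is 40·x² − 40·xy = 40·(x − y)(x), vanishing at (x:y) = (1:1) and (0:1).
M₁ = S₀ + S₁ = [[-8, -4], [8, 4]] = (-4)·[1, -1][2, 1]ᵀ and M₂ = S₁ = [[6, 6], [4, 4]] = 2·[3, 2][1, 1]ᵀ, so take a₁ = [1, -1], b₁ = [2, 1], a₂ = [3, 2], b₂ = [1, 1].
Each slice is an integer combination of E₁ = a₁b₁ᵀ and E₂ = a₂b₂ᵀ: S₀ = −4·E₁ − 2·E₂, S₁ = 2·E₂; reading off coefficients, c₁ = [-4, 0] and c₂ = [-2, 2].
Hence T = [1, -1] ⊗ [2, 1] ⊗ [-4, 0] + [3, 2] ⊗ [1, 1] ⊗ [-2, 2], so rank(T) ≤ 2.
These bounds meet, so rank(T) = 2.
Check entry T[0,0,1] = 6: (1)·(2)·(0) + (3)·(1)·(2) = 6.

rank(T) = 2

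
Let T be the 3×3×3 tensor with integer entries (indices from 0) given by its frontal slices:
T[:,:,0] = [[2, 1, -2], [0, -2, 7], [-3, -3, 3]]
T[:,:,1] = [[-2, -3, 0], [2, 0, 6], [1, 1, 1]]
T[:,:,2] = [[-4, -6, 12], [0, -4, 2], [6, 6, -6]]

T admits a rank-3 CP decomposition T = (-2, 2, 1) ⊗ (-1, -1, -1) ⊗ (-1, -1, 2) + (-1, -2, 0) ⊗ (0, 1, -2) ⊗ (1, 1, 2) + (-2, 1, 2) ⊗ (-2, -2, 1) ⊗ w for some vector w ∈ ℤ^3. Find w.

Subtract the known terms from T to get the rank-1 residual R = (-2, 1, 2) ⊗ (-2, -2, 1) ⊗ w, so R[i,j,k] = a[i]·b[j]·w[k]. Pick indices with nonzero a[0]·b[0] = (-2)·(-2) = 4. Only the fibre through (0,0,·) is needed: R[0,0,:] = T[0,0,:] − Σₗ aₗ[0]bₗ[0]cₗ = [2, -2, -4] − (-2)·(-1)·(-1, -1, 2) − (-1)·(0)·(1, 1, 2) = [4, 0, -8]. Then w[k] = R[0,0,k] / 4 for each k, giving w = [4, 0, -8] / 4 = (1, 0, -2).

w = (1, 0, -2)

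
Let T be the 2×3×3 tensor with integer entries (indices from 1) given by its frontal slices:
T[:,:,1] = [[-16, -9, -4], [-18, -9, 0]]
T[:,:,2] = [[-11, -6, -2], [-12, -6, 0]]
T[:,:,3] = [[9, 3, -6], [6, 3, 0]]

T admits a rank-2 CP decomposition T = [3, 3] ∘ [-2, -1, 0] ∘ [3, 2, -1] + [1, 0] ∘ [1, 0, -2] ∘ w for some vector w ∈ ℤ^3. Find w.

w = [2, 1, 3]

Subtract the known terms from T to get the rank-1 residual R = [1, 0] ∘ [1, 0, -2] ∘ w, so R[i,j,k] = a[i]·b[j]·w[k]. Pick indices with nonzero a[1]·b[1] = (1)·(1) = 1. Only the fibre through (1,1,·) is needed: R[1,1,:] = T[1,1,:] − Σₗ aₗ[1]bₗ[1]cₗ = [-16, -11, 9] − (3)·(-2)·[3, 2, -1] = [2, 1, 3]. Then w[k] = R[1,1,k] / 1 for each k, giving w = [2, 1, 3] / 1 = [2, 1, 3].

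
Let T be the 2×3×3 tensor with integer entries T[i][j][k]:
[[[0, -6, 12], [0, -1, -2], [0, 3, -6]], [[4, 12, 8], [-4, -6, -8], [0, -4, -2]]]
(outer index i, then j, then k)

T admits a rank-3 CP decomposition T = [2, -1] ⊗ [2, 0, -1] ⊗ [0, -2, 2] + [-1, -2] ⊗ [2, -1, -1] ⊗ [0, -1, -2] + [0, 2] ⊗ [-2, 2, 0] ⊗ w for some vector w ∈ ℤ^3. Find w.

w = [-1, -1, -1]

Subtract the known terms from T to get the rank-1 residual R = [0, 2] ⊗ [-2, 2, 0] ⊗ w, so R[i,j,k] = a[i]·b[j]·w[k]. Pick indices with nonzero a[1]·b[0] = (2)·(-2) = -4. Only the fibre through (1,0,·) is needed: R[1,0,:] = T[1,0,:] − Σₗ aₗ[1]bₗ[0]cₗ = [4, 12, 8] − (-1)·(2)·[0, -2, 2] − (-2)·(2)·[0, -1, -2] = [4, 4, 4]. Then w[k] = R[1,0,k] / -4 for each k, giving w = [4, 4, 4] / -4 = [-1, -1, -1].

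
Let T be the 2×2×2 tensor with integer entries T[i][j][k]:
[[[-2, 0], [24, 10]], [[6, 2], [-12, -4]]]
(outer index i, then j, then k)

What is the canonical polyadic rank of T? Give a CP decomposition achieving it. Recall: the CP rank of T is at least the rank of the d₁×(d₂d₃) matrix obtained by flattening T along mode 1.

rank(T) = 2

Lower bound: the mode-1 unfolding of T (rows indexed by i, columns by (j,k) = (0,0), (0,1), (1,0), (1,1)) is [[-2, 0, 24, 10], [6, 2, -12, -4]].
There the 2×2 minor on rows i ∈ {0, 1}, columns (j,k) ∈ {(0,0), (0,1)} is det [[-2, 0], [6, 2]] = -4 ≠ 0, so this unfolding has rank ≥ 2; CP rank is at least every unfolding rank, so rank(T) ≥ 2. (Unfolding ranks only ever bound the CP rank from below — rank(T) can be strictly larger than all of them — so the matching upper bound has to come from an explicit 2-term decomposition.)
Upper bound — finding two terms. Write S_k = T[:,:,k] for the frontal slices: S₀ = [[-2, 24], [6, -12]], S₁ = [[0, 10], [2, -4]].
If T = a₁ ⊗ b₁ ⊗ c₁ + a₂ ⊗ b₂ ⊗ c₂ then each S_k = c₁[k]·a₁b₁ᵀ + c₂[k]·a₂b₂ᵀ. S₀ and S₁ are linearly independent, so a₁b₁ᵀ and a₂b₂ᵀ must span the same plane of matrices: they are the rank-1 matrices of the form x·S₀ + y·S₁.
det(x·S₀ + y·S₁) is −120·x² − 100·xy − 20·y² = (-20)·(2·x + y)(3·x + y), vanishing at (x:y) = (1:-2) and (1:-3).
M₁ = S₀ − 2·S₁ = [[-2, 4], [2, -4]] = (-2)·[1, -1][1, -2]ᵀ and M₂ = S₀ − 3·S₁ = [[-2, -6], [0, 0]] = (-2)·[1, 0][1, 3]ᵀ, so take a₁ = [1, -1], b₁ = [1, -2], a₂ = [1, 0], b₂ = [1, 3].
Each slice is an integer combination of E₁ = a₁b₁ᵀ and E₂ = a₂b₂ᵀ: S₀ = −6·E₁ + 4·E₂, S₁ = −2·E₁ + 2·E₂; reading off coefficients, c₁ = [-6, -2] and c₂ = [4, 2].
Hence T = [1, -1] ⊗ [1, -2] ⊗ [-6, -2] + [1, 0] ⊗ [1, 3] ⊗ [4, 2], so rank(T) ≤ 2.
These bounds meet, so rank(T) = 2.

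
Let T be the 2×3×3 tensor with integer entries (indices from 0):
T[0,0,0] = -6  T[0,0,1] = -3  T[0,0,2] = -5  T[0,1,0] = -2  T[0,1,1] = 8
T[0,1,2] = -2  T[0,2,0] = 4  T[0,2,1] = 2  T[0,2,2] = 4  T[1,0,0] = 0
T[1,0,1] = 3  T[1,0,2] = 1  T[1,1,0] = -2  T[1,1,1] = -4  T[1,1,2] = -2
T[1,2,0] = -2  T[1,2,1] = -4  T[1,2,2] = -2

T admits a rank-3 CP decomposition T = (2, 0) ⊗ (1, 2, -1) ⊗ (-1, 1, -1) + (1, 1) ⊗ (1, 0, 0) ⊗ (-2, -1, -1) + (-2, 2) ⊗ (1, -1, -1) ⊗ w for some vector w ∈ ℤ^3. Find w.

w = (1, 2, 1)

Subtract the known terms from T to get the rank-1 residual R = (-2, 2) ⊗ (1, -1, -1) ⊗ w, so R[i,j,k] = a[i]·b[j]·w[k]. Pick indices with nonzero a[0]·b[0] = (-2)·(1) = -2. Only the fibre through (0,0,·) is needed: R[0,0,:] = T[0,0,:] − Σₗ aₗ[0]bₗ[0]cₗ = [-6, -3, -5] − (2)·(1)·(-1, 1, -1) − (1)·(1)·(-2, -1, -1) = [-2, -4, -2]. Then w[k] = R[0,0,k] / -2 for each k, giving w = [-2, -4, -2] / -2 = (1, 2, 1).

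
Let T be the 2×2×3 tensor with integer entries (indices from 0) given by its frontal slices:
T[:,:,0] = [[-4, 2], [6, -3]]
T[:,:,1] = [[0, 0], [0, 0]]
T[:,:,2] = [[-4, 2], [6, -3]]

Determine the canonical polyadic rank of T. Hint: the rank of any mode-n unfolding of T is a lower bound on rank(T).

Lower bound: T ≠ 0 (e.g. T[0,0,0] = -4), so rank(T) ≥ 1.
Upper bound: the mode-1 fibre T[:,0,0] = [-4, 6] gives a = (2, -3) (primitive direction); the mode-2 fibre T[0,:,0] = [-4, 2] gives b = (2, -1); then c[k] = T[0,0,k] / (a[0]·b[0]) = [-4, 0, -4] / 4 = (-1, 0, -1).
Expanding (2, -3) ⊗ (2, -1) ⊗ (-1, 0, -1) reproduces all 12 entries of T, so T = (2, -3) ⊗ (2, -1) ⊗ (-1, 0, -1) and rank(T) ≤ 1.
These bounds meet, so rank(T) = 1.

1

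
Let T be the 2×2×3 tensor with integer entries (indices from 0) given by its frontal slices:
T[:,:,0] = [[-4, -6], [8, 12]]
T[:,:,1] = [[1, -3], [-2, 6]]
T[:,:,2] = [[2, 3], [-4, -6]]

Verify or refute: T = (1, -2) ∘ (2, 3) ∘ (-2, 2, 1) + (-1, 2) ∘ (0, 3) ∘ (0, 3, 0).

Reconstruct entry (0,0,1) from the claimed factors: Σₗ aₗ[0]bₗ[0]cₗ[1] = (1)·(2)·(2) + (-1)·(0)·(3) = 4, but T[0,0,1] = 1. The claim is false.

No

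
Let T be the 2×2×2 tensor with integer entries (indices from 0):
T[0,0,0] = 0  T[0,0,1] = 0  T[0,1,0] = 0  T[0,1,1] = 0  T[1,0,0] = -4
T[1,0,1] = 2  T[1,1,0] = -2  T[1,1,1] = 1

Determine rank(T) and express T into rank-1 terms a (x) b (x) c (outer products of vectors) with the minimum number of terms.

Lower bound: T ≠ 0 (e.g. T[1,0,0] = -4), so rank(T) ≥ 1.
Upper bound: the mode-1 fibre T[:,0,0] = [0, -4] gives a = [0, 1] (primitive direction); the mode-2 fibre T[1,:,0] = [-4, -2] gives b = [2, 1]; then c[k] = T[1,0,k] / (a[1]·b[0]) = [-4, 2] / 2 = [-2, 1].
Expanding [0, 1] (x) [2, 1] (x) [-2, 1] reproduces all 8 entries of T, so T = [0, 1] (x) [2, 1] (x) [-2, 1] and rank(T) ≤ 1.
These bounds meet, so rank(T) = 1.

rank(T) = 1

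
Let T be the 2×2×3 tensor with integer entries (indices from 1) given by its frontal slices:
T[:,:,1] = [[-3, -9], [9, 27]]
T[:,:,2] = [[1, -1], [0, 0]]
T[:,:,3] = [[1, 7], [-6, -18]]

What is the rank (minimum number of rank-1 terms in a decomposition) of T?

Lower bound: the mode-3 unfolding of T (rows indexed by k, columns by (i,j) = (1,1), (1,2), (2,1), (2,2)) is [[-3, -9, 9, 27], [1, -1, 0, 0], [1, 7, -6, -18]].
There the 2×2 minor on rows k ∈ {1, 2}, columns (i,j) ∈ {(1,1), (1,2)} is det [[-3, -9], [1, -1]] = 12 ≠ 0, so this unfolding has rank ≥ 2; CP rank is at least every unfolding rank, so rank(T) ≥ 2. (This is only a lower bound: in general the CP rank may exceed every unfolding rank, so we still need to exhibit 2 rank-1 terms summing to T.)
Upper bound — finding two terms. Write S_k = T[:,:,k] for the frontal slices: S₁ = [[-3, -9], [9, 27]], S₂ = [[1, -1], [0, 0]], S₃ = [[1, 7], [-6, -18]].
If T = a₁ ⊗ b₁ ⊗ c₁ + a₂ ⊗ b₂ ⊗ c₂ then each S_k = c₁[k]·a₁b₁ᵀ + c₂[k]·a₂b₂ᵀ. S₁ and S₂ are linearly independent, so a₁b₁ᵀ and a₂b₂ᵀ must span the same plane of matrices: they are the rank-1 matrices of the form x·S₁ + y·S₂.
det(x·S₁ + y·S₂) is 36·xy = 36·(y)(x), vanishing at (x:y) = (1:0) and (0:1).
M₁ = S₁ = [[-3, -9], [9, 27]] = (-3)·[1, -3][1, 3]ᵀ and M₂ = S₂ = [[1, -1], [0, 0]] = [1, 0][1, -1]ᵀ, so take a₁ = [1, -3], b₁ = [1, 3], a₂ = [1, 0], b₂ = [1, -1].
Each slice is an integer combination of E₁ = a₁b₁ᵀ and E₂ = a₂b₂ᵀ: S₁ = −3·E₁, S₂ = E₂, S₃ = 2·E₁ − E₂; reading off coefficients, c₁ = [-3, 0, 2] and c₂ = [0, 1, -1].
Hence T = [1, -3] ⊗ [1, 3] ⊗ [-3, 0, 2] + [1, 0] ⊗ [1, -1] ⊗ [0, 1, -1], so rank(T) ≤ 2.
These bounds meet, so rank(T) = 2.

2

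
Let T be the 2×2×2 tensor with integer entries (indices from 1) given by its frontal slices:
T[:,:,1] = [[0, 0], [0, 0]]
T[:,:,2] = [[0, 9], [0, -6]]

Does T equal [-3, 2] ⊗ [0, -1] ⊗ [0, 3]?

Yes

Reconstruct entrywise from the claimed factors. For example, T[1,1,1] = 0 and Σₗ aₗ[1]bₗ[1]cₗ[1] = (-3)·(0)·(0) = 0; checking all 8 entries, every one matches. The claim holds.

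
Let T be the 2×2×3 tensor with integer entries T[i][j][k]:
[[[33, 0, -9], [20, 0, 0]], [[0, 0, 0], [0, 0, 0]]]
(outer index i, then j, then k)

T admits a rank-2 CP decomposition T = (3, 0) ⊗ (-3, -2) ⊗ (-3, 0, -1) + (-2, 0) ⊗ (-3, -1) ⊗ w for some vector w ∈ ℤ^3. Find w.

w = (1, 0, -3)

Subtract the known terms from T to get the rank-1 residual R = (-2, 0) ⊗ (-3, -1) ⊗ w, so R[i,j,k] = a[i]·b[j]·w[k]. Pick indices with nonzero a[0]·b[0] = (-2)·(-3) = 6. Only the fibre through (0,0,·) is needed: R[0,0,:] = T[0,0,:] − Σₗ aₗ[0]bₗ[0]cₗ = [33, 0, -9] − (3)·(-3)·(-3, 0, -1) = [6, 0, -18]. Then w[k] = R[0,0,k] / 6 for each k, giving w = [6, 0, -18] / 6 = (1, 0, -3).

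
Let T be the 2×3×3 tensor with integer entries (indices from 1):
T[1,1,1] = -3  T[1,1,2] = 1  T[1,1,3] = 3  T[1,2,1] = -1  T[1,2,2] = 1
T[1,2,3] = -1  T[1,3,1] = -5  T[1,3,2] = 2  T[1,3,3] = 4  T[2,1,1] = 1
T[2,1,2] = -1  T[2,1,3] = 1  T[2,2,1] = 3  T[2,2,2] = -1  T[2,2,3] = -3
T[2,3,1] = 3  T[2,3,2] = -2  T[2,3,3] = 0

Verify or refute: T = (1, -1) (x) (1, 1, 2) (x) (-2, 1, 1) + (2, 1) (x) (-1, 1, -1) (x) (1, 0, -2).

Reconstruct entry (1,1,1) from the claimed factors: Σₗ aₗ[1]bₗ[1]cₗ[1] = (1)·(1)·(-2) + (2)·(-1)·(1) = -4, but T[1,1,1] = -3. The claim is false.

No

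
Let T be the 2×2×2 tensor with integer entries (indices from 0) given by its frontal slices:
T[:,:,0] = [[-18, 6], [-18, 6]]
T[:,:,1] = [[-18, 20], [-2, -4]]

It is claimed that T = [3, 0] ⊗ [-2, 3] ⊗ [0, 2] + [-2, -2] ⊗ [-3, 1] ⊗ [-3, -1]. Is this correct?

Reconstruct entry (1,0,1) from the claimed factors: Σₗ aₗ[1]bₗ[0]cₗ[1] = (0)·(-2)·(2) + (-2)·(-3)·(-1) = -6, but T[1,0,1] = -2. The claim is false.

No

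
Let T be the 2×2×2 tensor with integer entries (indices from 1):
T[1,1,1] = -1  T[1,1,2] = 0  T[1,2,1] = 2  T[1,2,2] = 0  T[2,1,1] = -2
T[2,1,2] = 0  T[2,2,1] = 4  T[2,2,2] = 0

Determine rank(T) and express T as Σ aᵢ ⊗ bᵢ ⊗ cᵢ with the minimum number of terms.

Lower bound: T ≠ 0 (e.g. T[1,1,1] = -1), so rank(T) ≥ 1.
Upper bound: the mode-1 fibre T[:,1,1] = [-1, -2] gives a = [1, 2] (primitive direction); the mode-2 fibre T[1,:,1] = [-1, 2] gives b = [1, -2]; then c[k] = T[1,1,k] / (a[1]·b[1]) = [-1, 0] / 1 = [-1, 0].
Expanding [1, 2] ⊗ [1, -2] ⊗ [-1, 0] reproduces all 8 entries of T, so T = [1, 2] ⊗ [1, -2] ⊗ [-1, 0] and rank(T) ≤ 1.
These bounds meet, so rank(T) = 1.

rank(T) = 1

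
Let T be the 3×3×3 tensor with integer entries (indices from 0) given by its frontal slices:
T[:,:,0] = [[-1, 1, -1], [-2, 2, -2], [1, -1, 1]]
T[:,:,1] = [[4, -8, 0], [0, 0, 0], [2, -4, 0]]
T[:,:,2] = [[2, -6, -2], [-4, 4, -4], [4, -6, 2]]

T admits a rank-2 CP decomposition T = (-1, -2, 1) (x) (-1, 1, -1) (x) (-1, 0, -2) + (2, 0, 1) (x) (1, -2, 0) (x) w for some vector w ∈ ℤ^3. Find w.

Subtract the known terms from T to get the rank-1 residual R = (2, 0, 1) (x) (1, -2, 0) (x) w, so R[i,j,k] = a[i]·b[j]·w[k]. Pick indices with nonzero a[0]·b[0] = (2)·(1) = 2. Only the fibre through (0,0,·) is needed: R[0,0,:] = T[0,0,:] − Σₗ aₗ[0]bₗ[0]cₗ = [-1, 4, 2] − (-1)·(-1)·(-1, 0, -2) = [0, 4, 4]. Then w[k] = R[0,0,k] / 2 for each k, giving w = [0, 4, 4] / 2 = (0, 2, 2).

w = (0, 2, 2)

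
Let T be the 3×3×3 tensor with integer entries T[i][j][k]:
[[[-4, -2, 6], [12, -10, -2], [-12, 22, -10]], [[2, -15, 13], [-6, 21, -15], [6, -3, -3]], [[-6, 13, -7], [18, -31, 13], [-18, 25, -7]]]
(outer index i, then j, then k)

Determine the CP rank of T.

2

Lower bound: the mode-2 unfolding of T (rows indexed by j, columns by (i,k) = (0,0), (0,1), (0,2), (1,0), (1,1), (1,2), (2,0), (2,1), (2,2)) is [[-4, -2, 6, 2, -15, 13, -6, 13, -7], [12, -10, -2, -6, 21, -15, 18, -31, 13], [-12, 22, -10, 6, -3, -3, -18, 25, -7]].
There the 2×2 minor on rows j ∈ {0, 1}, columns (i,k) ∈ {(0,0), (0,1)} is det [[-4, -2], [12, -10]] = 64 ≠ 0, so this unfolding has rank ≥ 2; CP rank is at least every unfolding rank, so rank(T) ≥ 2. (Flattening ranks never certify an upper bound on CP rank; for that we must actually write T with 2 rank-1 terms.)
Upper bound — finding two terms. Write S_k = T[:,:,k] for the frontal slices: S₀ = [[-4, 12, -12], [2, -6, 6], [-6, 18, -18]], S₁ = [[-2, -10, 22], [-15, 21, -3], [13, -31, 25]], S₂ = [[6, -2, -10], [13, -15, -3], [-7, 13, -7]].
If T = a₁ ⊗ b₁ ⊗ c₁ + a₂ ⊗ b₂ ⊗ c₂ then each S_k = c₁[k]·a₁b₁ᵀ + c₂[k]·a₂b₂ᵀ. S₀ and S₁ are linearly independent, so a₁b₁ᵀ and a₂b₂ᵀ must span the same plane of matrices: they are the rank-1 matrices of the form x·S₀ + y·S₁.
The 2×2 minor of x·S₀ + y·S₁ on rows {0,1}, columns {0,1} is 128·xy − 192·y² = 64·(2·x − 3·y)(y), vanishing at (x:y) = (3:2) and (1:0).
M₁ = 3·S₀ + 2·S₁ = [[-16, 16, 8], [-24, 24, 12], [8, -8, -4]] = (-4)·(2, 3, -1)(2, -2, -1)ᵀ and M₂ = S₀ = [[-4, 12, -12], [2, -6, 6], [-6, 18, -18]] = (-2)·(2, -1, 3)(1, -3, 3)ᵀ, so take a₁ = (2, 3, -1), b₁ = (2, -2, -1), a₂ = (2, -1, 3), b₂ = (1, -3, 3).
Each slice is an integer combination of E₁ = a₁b₁ᵀ and E₂ = a₂b₂ᵀ: S₀ = −2·E₂, S₁ = −2·E₁ + 3·E₂, S₂ = 2·E₁ − E₂; reading off coefficients, c₁ = (0, -2, 2) and c₂ = (-2, 3, -1).
Hence T = (2, 3, -1) ⊗ (2, -2, -1) ⊗ (0, -2, 2) + (2, -1, 3) ⊗ (1, -3, 3) ⊗ (-2, 3, -1), so rank(T) ≤ 2.
These bounds meet, so rank(T) = 2.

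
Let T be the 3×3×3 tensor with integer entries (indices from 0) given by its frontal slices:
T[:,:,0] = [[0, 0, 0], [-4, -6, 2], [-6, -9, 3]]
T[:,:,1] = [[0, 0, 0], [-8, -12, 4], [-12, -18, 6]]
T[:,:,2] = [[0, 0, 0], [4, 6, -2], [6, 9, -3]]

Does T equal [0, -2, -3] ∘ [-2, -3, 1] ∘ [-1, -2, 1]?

Yes

Reconstruct entrywise from the claimed factors. For example, T[0,1,1] = 0 and Σₗ aₗ[0]bₗ[1]cₗ[1] = (0)·(-3)·(-2) = 0; checking all 27 entries, every one matches. The claim holds.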